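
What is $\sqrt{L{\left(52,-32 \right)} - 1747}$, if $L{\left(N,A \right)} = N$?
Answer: $i \sqrt{1695} \approx 41.17 i$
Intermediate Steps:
$\sqrt{L{\left(52,-32 \right)} - 1747} = \sqrt{52 - 1747} = \sqrt{-1695} = i \sqrt{1695}$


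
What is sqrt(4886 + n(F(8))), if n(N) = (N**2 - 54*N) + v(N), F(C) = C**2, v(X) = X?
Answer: sqrt(5590) ≈ 74.766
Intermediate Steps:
n(N) = N**2 - 53*N (n(N) = (N**2 - 54*N) + N = N**2 - 53*N)
sqrt(4886 + n(F(8))) = sqrt(4886 + 8**2*(-53 + 8**2)) = sqrt(4886 + 64*(-53 + 64)) = sqrt(4886 + 64*11) = sqrt(4886 + 704) = sqrt(5590)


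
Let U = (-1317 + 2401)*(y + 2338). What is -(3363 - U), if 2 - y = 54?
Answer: 2474661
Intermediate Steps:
y = -52 (y = 2 - 1*54 = 2 - 54 = -52)
U = 2478024 (U = (-1317 + 2401)*(-52 + 2338) = 1084*2286 = 2478024)
-(3363 - U) = -(3363 - 1*2478024) = -(3363 - 2478024) = -1*(-2474661) = 2474661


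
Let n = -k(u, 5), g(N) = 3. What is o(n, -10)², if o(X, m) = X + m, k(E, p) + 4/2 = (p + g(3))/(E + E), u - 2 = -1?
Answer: 144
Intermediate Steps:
u = 1 (u = 2 - 1 = 1)
k(E, p) = -2 + (3 + p)/(2*E) (k(E, p) = -2 + (p + 3)/(E + E) = -2 + (3 + p)/((2*E)) = -2 + (3 + p)*(1/(2*E)) = -2 + (3 + p)/(2*E))
n = -2 (n = -(3 + 5 - 4*1)/(2*1) = -(3 + 5 - 4)/2 = -4/2 = -1*2 = -2)
o(n, -10)² = (-2 - 10)² = (-12)² = 144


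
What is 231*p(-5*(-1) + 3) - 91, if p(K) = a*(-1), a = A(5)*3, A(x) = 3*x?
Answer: -10486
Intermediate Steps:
a = 45 (a = (3*5)*3 = 15*3 = 45)
p(K) = -45 (p(K) = 45*(-1) = -45)
231*p(-5*(-1) + 3) - 91 = 231*(-45) - 91 = -10395 - 91 = -10486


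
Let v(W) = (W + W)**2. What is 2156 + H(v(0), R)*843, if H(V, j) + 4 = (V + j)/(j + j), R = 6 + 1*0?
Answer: -1589/2 ≈ -794.50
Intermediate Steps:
R = 6 (R = 6 + 0 = 6)
v(W) = 4*W**2 (v(W) = (2*W)**2 = 4*W**2)
H(V, j) = -4 + (V + j)/(2*j) (H(V, j) = -4 + (V + j)/(j + j) = -4 + (V + j)/((2*j)) = -4 + (V + j)*(1/(2*j)) = -4 + (V + j)/(2*j))
2156 + H(v(0), R)*843 = 2156 + ((1/2)*(4*0**2 - 7*6)/6)*843 = 2156 + ((1/2)*(1/6)*(4*0 - 42))*843 = 2156 + ((1/2)*(1/6)*(0 - 42))*843 = 2156 + ((1/2)*(1/6)*(-42))*843 = 2156 - 7/2*843 = 2156 - 5901/2 = -1589/2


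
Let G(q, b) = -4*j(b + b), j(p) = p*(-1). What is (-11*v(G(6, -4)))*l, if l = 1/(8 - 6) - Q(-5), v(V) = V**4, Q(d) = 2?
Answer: 17301504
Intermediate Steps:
j(p) = -p
G(q, b) = 8*b (G(q, b) = -(-4)*(b + b) = -(-4)*2*b = -(-8)*b = 8*b)
l = -3/2 (l = 1/(8 - 6) - 1*2 = 1/2 - 2 = -3/2 ≈ -1.5000)
(-11*v(G(6, -4)))*l = -11*(8*(-4))**4*(-3/2) = -11*(-32)**4*(-3/2) = -11*1048576*(-3/2) = -11534336*(-3/2) = 17301504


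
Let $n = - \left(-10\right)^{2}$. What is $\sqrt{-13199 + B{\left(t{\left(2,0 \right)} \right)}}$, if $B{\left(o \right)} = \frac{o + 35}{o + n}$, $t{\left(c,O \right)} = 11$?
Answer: $\frac{i \sqrt{104553373}}{89} \approx 114.89 i$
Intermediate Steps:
$n = -100$ ($n = \left(-1\right) 100 = -100$)
$B{\left(o \right)} = \frac{35 + o}{-100 + o}$ ($B{\left(o \right)} = \frac{o + 35}{o - 100} = \frac{35 + o}{-100 + o}$)
$\sqrt{-13199 + B{\left(t{\left(2,0 \right)} \right)}} = \sqrt{-13199 + \frac{35 + 11}{-100 + 11}} = \sqrt{-13199 + \frac{1}{-89} \cdot 46} = \sqrt{-13199 - \frac{46}{89}} = \sqrt{- \frac{1174757}{89}} = \frac{i \sqrt{104553373}}{89}$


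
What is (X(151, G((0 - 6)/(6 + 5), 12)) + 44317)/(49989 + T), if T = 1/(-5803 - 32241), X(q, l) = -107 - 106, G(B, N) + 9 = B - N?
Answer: 1677892576/1901781515 ≈ 0.88227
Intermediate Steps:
G(B, N) = -9 + B - N (G(B, N) = -9 + (B - N) = -9 + B - N)
X(q, l) = -213
T = -1/38044 (T = 1/(-38044) = -1/38044 ≈ -2.6285e-5)
(X(151, G((0 - 6)/(6 + 5), 12)) + 44317)/(49989 + T) = (-213 + 44317)/(49989 - 1/38044) = 44104/(1901781515/38044) = 44104*(38044/1901781515) = 1677892576/1901781515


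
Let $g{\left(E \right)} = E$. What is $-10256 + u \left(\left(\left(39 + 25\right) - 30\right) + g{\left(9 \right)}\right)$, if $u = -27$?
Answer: $-11417$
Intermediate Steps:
$-10256 + u \left(\left(\left(39 + 25\right) - 30\right) + g{\left(9 \right)}\right) = -10256 - 27 \left(\left(\left(39 + 25\right) - 30\right) + 9\right) = -10256 - 27 \left(\left(64 - 30\right) + 9\right) = -10256 - 27 \left(34 + 9\right) = -10256 - 1161 = -11417$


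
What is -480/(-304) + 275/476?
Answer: 19505/9044 ≈ 2.1567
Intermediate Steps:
-480/(-304) + 275/476 = -480*(-1/304) + 275*(1/476) = 30/19 + 275/476 = 19505/9044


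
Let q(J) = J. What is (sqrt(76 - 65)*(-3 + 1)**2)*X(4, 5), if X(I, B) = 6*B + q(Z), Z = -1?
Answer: 116*sqrt(11) ≈ 384.73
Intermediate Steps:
X(I, B) = -1 + 6*B (X(I, B) = 6*B - 1 = -1 + 6*B)
(sqrt(76 - 65)*(-3 + 1)**2)*X(4, 5) = (sqrt(76 - 65)*(-3 + 1)**2)*(-1 + 6*5) = (sqrt(11)*(-2)**2)*(-1 + 30) = (sqrt(11)*4)*29 = (4*sqrt(11))*29 = 116*sqrt(11)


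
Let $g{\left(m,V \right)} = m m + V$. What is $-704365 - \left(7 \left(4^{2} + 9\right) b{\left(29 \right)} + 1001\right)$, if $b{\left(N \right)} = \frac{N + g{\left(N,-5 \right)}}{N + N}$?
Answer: $- \frac{41062603}{58} \approx -7.0798 \cdot 10^{5}$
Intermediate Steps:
$g{\left(m,V \right)} = V + m^{2}$ ($g{\left(m,V \right)} = m^{2} + V = V + m^{2}$)
$b{\left(N \right)} = \frac{-5 + N + N^{2}}{2 N}$ ($b{\left(N \right)} = \frac{N + \left(-5 + N^{2}\right)}{N + N} = \frac{-5 + N + N^{2}}{2 N}$)
$-704365 - \left(7 \left(4^{2} + 9\right) b{\left(29 \right)} + 1001\right) = -704365 - \left(7 \left(4^{2} + 9\right) \frac{-5 + 29 + 29^{2}}{2 \cdot 29} + 1001\right) = -704365 - \left(7 \left(16 + 9\right) \frac{1}{2} \cdot \frac{1}{29} \left(-5 + 29 + 841\right) + 1001\right) = -704365 - \left(7 \cdot 25 \cdot \frac{1}{2} \cdot \frac{1}{29} \cdot 865 + 1001\right) = -704365 - \left(175 \cdot \frac{865}{58} + 1001\right) = -704365 - \left(\frac{151375}{58} + 1001\right) = -704365 - \frac{209433}{58} = - \frac{41062603}{58}$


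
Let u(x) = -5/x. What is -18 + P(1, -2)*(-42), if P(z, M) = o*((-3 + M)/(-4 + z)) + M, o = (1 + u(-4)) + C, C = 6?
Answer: -1023/2 ≈ -511.50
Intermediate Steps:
o = 33/4 (o = (1 - 5/(-4)) + 6 = (1 - 5*(-¼)) + 6 = (1 + 5/4) + 6 = 9/4 + 6 = 33/4 ≈ 8.2500)
P(z, M) = M + 33*(-3 + M)/(4*(-4 + z)) (P(z, M) = 33*((-3 + M)/(-4 + z))/4 + M = 33*(-3 + M)/(4*(-4 + z)) + M = M + 33*(-3 + M)/(4*(-4 + z)))
-18 + P(1, -2)*(-42) = -18 + ((-99 + 17*(-2) + 4*(-2)*1)/(4*(-4 + 1)))*(-42) = -18 + ((¼)*(-99 - 34 - 8)/(-3))*(-42) = -18 + ((¼)*(-⅓)*(-141))*(-42) = -18 + (47/4)*(-42) = -18 - 987/2 = -1023/2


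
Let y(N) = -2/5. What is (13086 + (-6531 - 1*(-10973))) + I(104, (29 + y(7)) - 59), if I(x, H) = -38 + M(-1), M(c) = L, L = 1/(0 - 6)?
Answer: 104939/6 ≈ 17490.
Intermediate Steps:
y(N) = -2/5 (y(N) = -2*1/5 = -2/5)
L = -1/6 (L = 1/(-6) = -1/6 ≈ -0.16667)
M(c) = -1/6
I(x, H) = -229/6 (I(x, H) = -38 - 1/6 = -229/6)
(13086 + (-6531 - 1*(-10973))) + I(104, (29 + y(7)) - 59) = (13086 + (-6531 - 1*(-10973))) - 229/6 = (13086 + (-6531 + 10973)) - 229/6 = (13086 + 4442) - 229/6 = 17528 - 229/6 = 104939/6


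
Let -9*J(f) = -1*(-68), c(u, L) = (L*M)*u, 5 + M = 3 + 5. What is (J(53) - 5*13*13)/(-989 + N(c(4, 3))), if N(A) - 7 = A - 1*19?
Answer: 7673/8685 ≈ 0.88348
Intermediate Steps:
M = 3 (M = -5 + (3 + 5) = -5 + 8 = 3)
c(u, L) = 3*L*u (c(u, L) = (L*3)*u = (3*L)*u = 3*L*u)
J(f) = -68/9 (J(f) = -(-1)*(-68)/9 = -⅑*68 = -68/9)
N(A) = -12 + A (N(A) = 7 + (A - 1*19) = 7 + (A - 19) = 7 + (-19 + A) = -12 + A)
(J(53) - 5*13*13)/(-989 + N(c(4, 3))) = (-68/9 - 5*13*13)/(-989 + (-12 + 3*3*4)) = (-68/9 - 65*13)/(-989 + (-12 + 36)) = (-68/9 - 845)/(-989 + 24) = -7673/9/(-965) = -7673/9*(-1/965) = 7673/8685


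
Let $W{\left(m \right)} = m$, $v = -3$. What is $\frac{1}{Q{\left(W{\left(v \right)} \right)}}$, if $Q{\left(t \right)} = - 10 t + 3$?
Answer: $\frac{1}{33} \approx 0.030303$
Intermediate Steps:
$Q{\left(t \right)} = 3 - 10 t$
$\frac{1}{Q{\left(W{\left(v \right)} \right)}} = \frac{1}{3 - -30} = \frac{1}{3 + 30} = \frac{1}{33}$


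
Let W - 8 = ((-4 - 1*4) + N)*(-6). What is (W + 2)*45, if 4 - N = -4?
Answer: 450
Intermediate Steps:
N = 8 (N = 4 - 1*(-4) = 4 + 4 = 8)
W = 8 (W = 8 + ((-4 - 1*4) + 8)*(-6) = 8 + ((-4 - 4) + 8)*(-6) = 8 + (-8 + 8)*(-6) = 8 + 0*(-6) = 8 + 0 = 8)
(W + 2)*45 = (8 + 2)*45 = 10*45 = 450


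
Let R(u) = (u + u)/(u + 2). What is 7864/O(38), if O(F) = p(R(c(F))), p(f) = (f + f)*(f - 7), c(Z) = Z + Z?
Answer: -1495143/3743 ≈ -399.45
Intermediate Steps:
c(Z) = 2*Z
R(u) = 2*u/(2 + u) (R(u) = (2*u)/(2 + u) = 2*u/(2 + u))
p(f) = 2*f*(-7 + f) (p(f) = (2*f)*(-7 + f) = 2*f*(-7 + f))
O(F) = 8*F*(-7 + 4*F/(2 + 2*F))/(2 + 2*F) (O(F) = 2*(2*(2*F)/(2 + 2*F))*(-7 + 2*(2*F)/(2 + 2*F)) = 2*(4*F/(2 + 2*F))*(-7 + 4*F/(2 + 2*F)) = 8*F*(-7 + 4*F/(2 + 2*F))/(2 + 2*F))
7864/O(38) = 7864/((4*38*(-7 - 5*38)/(1 + 38)**2)) = 7864/((4*38*(-7 - 190)/39**2)) = 7864/((4*38*(1/1521)*(-197))) = 7864/(-29944/1521) = 7864*(-1521/29944) = -1495143/3743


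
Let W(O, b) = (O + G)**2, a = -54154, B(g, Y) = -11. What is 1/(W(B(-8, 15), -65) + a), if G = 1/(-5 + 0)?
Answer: -25/1350714 ≈ -1.8509e-5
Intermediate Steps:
G = -1/5 (G = 1/(-5) = -1/5 ≈ -0.20000)
W(O, b) = (-1/5 + O)**2 (W(O, b) = (O - 1/5)**2 = (-1/5 + O)**2)
1/(W(B(-8, 15), -65) + a) = 1/((-1 + 5*(-11))**2/25 - 54154) = 1/((-1 - 55)**2/25 - 54154) = 1/((1/25)*(-56)**2 - 54154) = 1/((1/25)*3136 - 54154) = 1/(3136/25 - 54154) = 1/(-1350714/25) = -25/1350714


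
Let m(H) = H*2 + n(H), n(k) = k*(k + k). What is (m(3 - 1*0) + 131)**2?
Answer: 24025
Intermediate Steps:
n(k) = 2*k**2 (n(k) = k*(2*k) = 2*k**2)
m(H) = 2*H + 2*H**2 (m(H) = H*2 + 2*H**2 = 2*H + 2*H**2)
(m(3 - 1*0) + 131)**2 = (2*(3 - 1*0)*(1 + (3 - 1*0)) + 131)**2 = (2*(3 + 0)*(1 + (3 + 0)) + 131)**2 = (2*3*(1 + 3) + 131)**2 = (2*3*4 + 131)**2 = (24 + 131)**2 = 155**2 = 24025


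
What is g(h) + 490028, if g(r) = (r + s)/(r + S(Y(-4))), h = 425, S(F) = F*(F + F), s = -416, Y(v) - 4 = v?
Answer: 208261909/425 ≈ 4.9003e+5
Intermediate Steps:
Y(v) = 4 + v
S(F) = 2*F² (S(F) = F*(2*F) = 2*F²)
g(r) = (-416 + r)/r (g(r) = (r - 416)/(r + 2*(4 - 4)²) = (-416 + r)/(r + 2*0²) = (-416 + r)/(r + 2*0) = (-416 + r)/(r + 0) = (-416 + r)/r)
g(h) + 490028 = (-416 + 425)/425 + 490028 = (1/425)*9 + 490028 = 9/425 + 490028 = 208261909/425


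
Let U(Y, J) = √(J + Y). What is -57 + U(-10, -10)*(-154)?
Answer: -57 - 308*I*√5 ≈ -57.0 - 688.71*I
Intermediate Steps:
-57 + U(-10, -10)*(-154) = -57 + √(-10 - 10)*(-154) = -57 + √(-20)*(-154) = -57 + (2*I*√5)*(-154) = -57 - 308*I*√5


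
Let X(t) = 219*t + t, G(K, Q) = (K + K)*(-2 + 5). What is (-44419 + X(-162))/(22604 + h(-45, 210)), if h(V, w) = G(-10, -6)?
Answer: -80059/22544 ≈ -3.5512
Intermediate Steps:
G(K, Q) = 6*K (G(K, Q) = (2*K)*3 = 6*K)
h(V, w) = -60 (h(V, w) = 6*(-10) = -60)
X(t) = 220*t
(-44419 + X(-162))/(22604 + h(-45, 210)) = (-44419 + 220*(-162))/(22604 - 60) = (-44419 - 35640)/22544 = -80059*1/22544 = -80059/22544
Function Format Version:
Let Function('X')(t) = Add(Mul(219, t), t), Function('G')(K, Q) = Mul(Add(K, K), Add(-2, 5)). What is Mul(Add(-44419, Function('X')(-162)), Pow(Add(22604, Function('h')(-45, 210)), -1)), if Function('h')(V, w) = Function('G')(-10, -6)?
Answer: Rational(-80059, 22544) ≈ -3.5512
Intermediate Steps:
Function('G')(K, Q) = Mul(6, K) (Function('G')(K, Q) = Mul(Mul(2, K), 3) = Mul(6, K))
Function('h')(V, w) = -60 (Function('h')(V, w) = Mul(6, -10) = -60)
Function('X')(t) = Mul(220, t)
Mul(Add(-44419, Function('X')(-162)), Pow(Add(22604, Function('h')(-45, 210)), -1)) = Mul(Add(-44419, Mul(220, -162)), Pow(Add(22604, -60), -1)) = Mul(Add(-44419, -35640), Pow(22544, -1)) = Mul(-80059, Rational(1, 22544)) = Rational(-80059, 22544)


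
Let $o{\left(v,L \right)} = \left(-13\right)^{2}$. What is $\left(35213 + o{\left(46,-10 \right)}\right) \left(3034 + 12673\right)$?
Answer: $555745074$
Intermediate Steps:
$o{\left(v,L \right)} = 169$
$\left(35213 + o{\left(46,-10 \right)}\right) \left(3034 + 12673\right) = \left(35213 + 169\right) \left(3034 + 12673\right) = 35382 \cdot 15707 = 555745074$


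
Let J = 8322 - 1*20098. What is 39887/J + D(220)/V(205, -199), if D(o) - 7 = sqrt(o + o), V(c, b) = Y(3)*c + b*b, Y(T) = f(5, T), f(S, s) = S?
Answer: -810183415/239205888 + sqrt(110)/20313 ≈ -3.3865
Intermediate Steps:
Y(T) = 5
V(c, b) = b**2 + 5*c (V(c, b) = 5*c + b*b = 5*c + b**2 = b**2 + 5*c)
D(o) = 7 + sqrt(2)*sqrt(o) (D(o) = 7 + sqrt(o + o) = 7 + sqrt(2*o) = 7 + sqrt(2)*sqrt(o))
J = -11776 (J = 8322 - 20098 = -11776)
39887/J + D(220)/V(205, -199) = 39887/(-11776) + (7 + sqrt(2)*sqrt(220))/((-199)**2 + 5*205) = 39887*(-1/11776) + (7 + sqrt(2)*(2*sqrt(55)))/(39601 + 1025) = -39887/11776 + (7 + 2*sqrt(110))/40626 = -39887/11776 + (7 + 2*sqrt(110))*(1/40626) = -39887/11776 + (7/40626 + sqrt(110)/20313) = -810183415/239205888 + sqrt(110)/20313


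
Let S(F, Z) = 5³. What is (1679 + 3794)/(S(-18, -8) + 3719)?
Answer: 5473/3844 ≈ 1.4238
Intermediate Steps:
S(F, Z) = 125
(1679 + 3794)/(S(-18, -8) + 3719) = (1679 + 3794)/(125 + 3719) = 5473/3844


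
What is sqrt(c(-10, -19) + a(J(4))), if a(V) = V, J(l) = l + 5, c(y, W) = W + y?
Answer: 2*I*sqrt(5) ≈ 4.4721*I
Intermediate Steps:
J(l) = 5 + l
sqrt(c(-10, -19) + a(J(4))) = sqrt((-19 - 10) + (5 + 4)) = sqrt(-29 + 9) = sqrt(-20) = 2*I*sqrt(5)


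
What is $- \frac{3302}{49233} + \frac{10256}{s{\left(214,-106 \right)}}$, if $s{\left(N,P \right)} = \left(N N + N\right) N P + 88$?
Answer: $- \frac{215423237297}{3211501674576} \approx -0.067079$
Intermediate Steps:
$s{\left(N,P \right)} = 88 + N P \left(N + N^{2}\right)$ ($s{\left(N,P \right)} = \left(N^{2} + N\right) N P + 88 = \left(N + N^{2}\right) N P + 88 = N \left(N + N^{2}\right) P + 88 = N P \left(N + N^{2}\right) + 88 = 88 + N P \left(N + N^{2}\right)$)
$- \frac{3302}{49233} + \frac{10256}{s{\left(214,-106 \right)}} = - \frac{3302}{49233} + \frac{10256}{88 - 106 \cdot 214^{2} - 106 \cdot 214^{3}} = \left(-3302\right) \frac{1}{49233} + \frac{10256}{88 - 4854376 - 1038836464} = - \frac{3302}{49233} + \frac{10256}{88 - 4854376 - 1038836464} = - \frac{3302}{49233} + \frac{10256}{-1043690752} = - \frac{3302}{49233} + 10256 \left(- \frac{1}{1043690752}\right) = - \frac{3302}{49233} - \frac{641}{65230672} = - \frac{215423237297}{3211501674576}$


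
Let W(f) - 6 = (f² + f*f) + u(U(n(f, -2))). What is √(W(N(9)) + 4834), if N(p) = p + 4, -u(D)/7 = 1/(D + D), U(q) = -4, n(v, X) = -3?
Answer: √82862/4 ≈ 71.964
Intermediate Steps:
u(D) = -7/(2*D) (u(D) = -7/(D + D) = -7*1/(2*D) = -7/(2*D))
N(p) = 4 + p
W(f) = 55/8 + 2*f² (W(f) = 6 + ((f² + f*f) - 7/2/(-4)) = 6 + ((f² + f²) - 7/2*(-¼)) = 6 + (2*f² + 7/8) = 6 + (7/8 + 2*f²) = 55/8 + 2*f²)
√(W(N(9)) + 4834) = √((55/8 + 2*(4 + 9)²) + 4834) = √((55/8 + 2*13²) + 4834) = √((55/8 + 2*169) + 4834) = √((55/8 + 338) + 4834) = √(2759/8 + 4834) = √(41431/8) = √82862/4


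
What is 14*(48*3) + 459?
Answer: 2475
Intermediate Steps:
14*(48*3) + 459 = 14*144 + 459 = 2016 + 459 = 2475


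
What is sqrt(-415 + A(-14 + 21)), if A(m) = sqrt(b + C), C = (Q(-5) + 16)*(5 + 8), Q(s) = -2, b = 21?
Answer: sqrt(-415 + sqrt(203)) ≈ 20.019*I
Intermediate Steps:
C = 182 (C = (-2 + 16)*(5 + 8) = 14*13 = 182)
A(m) = sqrt(203) (A(m) = sqrt(21 + 182) = sqrt(203))
sqrt(-415 + A(-14 + 21)) = sqrt(-415 + sqrt(203))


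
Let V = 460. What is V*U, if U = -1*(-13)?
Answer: 5980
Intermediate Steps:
U = 13
V*U = 460*13 = 5980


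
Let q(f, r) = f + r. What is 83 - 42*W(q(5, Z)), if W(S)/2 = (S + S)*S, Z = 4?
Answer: -13525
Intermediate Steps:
W(S) = 4*S**2 (W(S) = 2*((S + S)*S) = 2*((2*S)*S) = 2*(2*S**2) = 4*S**2)
83 - 42*W(q(5, Z)) = 83 - 168*(5 + 4)**2 = 83 - 168*9**2 = 83 - 168*81 = 83 - 42*324 = 83 - 13608 = -13525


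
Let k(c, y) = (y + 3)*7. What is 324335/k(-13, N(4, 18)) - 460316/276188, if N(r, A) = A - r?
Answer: 22380664344/8216593 ≈ 2723.8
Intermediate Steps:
k(c, y) = 21 + 7*y (k(c, y) = (3 + y)*7 = 21 + 7*y)
324335/k(-13, N(4, 18)) - 460316/276188 = 324335/(21 + 7*(18 - 1*4)) - 460316/276188 = 324335/(21 + 7*(18 - 4)) - 460316*1/276188 = 324335/(21 + 7*14) - 115079/69047 = 324335/(21 + 98) - 115079/69047 = 324335/119 - 115079/69047 = 22380664344/8216593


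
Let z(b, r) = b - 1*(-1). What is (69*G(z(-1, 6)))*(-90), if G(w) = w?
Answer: 0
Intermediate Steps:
z(b, r) = 1 + b (z(b, r) = b + 1 = 1 + b)
(69*G(z(-1, 6)))*(-90) = (69*(1 - 1))*(-90) = (69*0)*(-90) = 0*(-90) = 0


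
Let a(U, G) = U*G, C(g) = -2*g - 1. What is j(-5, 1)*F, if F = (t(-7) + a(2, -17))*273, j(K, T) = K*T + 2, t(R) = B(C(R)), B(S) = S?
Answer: 17199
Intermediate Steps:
C(g) = -1 - 2*g
t(R) = -1 - 2*R
j(K, T) = 2 + K*T
a(U, G) = G*U
F = -5733 (F = ((-1 - 2*(-7)) - 17*2)*273 = ((-1 + 14) - 34)*273 = (13 - 34)*273 = -21*273 = -5733)
j(-5, 1)*F = (2 - 5*1)*(-5733) = (2 - 5)*(-5733) = -3*(-5733) = 17199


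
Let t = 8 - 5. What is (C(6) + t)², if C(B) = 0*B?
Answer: 9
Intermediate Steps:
C(B) = 0
t = 3
(C(6) + t)² = (0 + 3)² = 3² = 9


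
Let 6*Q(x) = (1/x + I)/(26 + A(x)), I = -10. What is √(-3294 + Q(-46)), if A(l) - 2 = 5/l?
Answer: I*√195203366754/7698 ≈ 57.394*I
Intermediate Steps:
A(l) = 2 + 5/l
Q(x) = (-10 + 1/x)/(6*(28 + 5/x)) (Q(x) = ((1/x - 10)/(26 + (2 + 5/x)))/6 = ((-10 + 1/x)/(28 + 5/x))/6 = (-10 + 1/x)/(6*(28 + 5/x)))
√(-3294 + Q(-46)) = √(-3294 + (1 - 10*(-46))/(6*(5 + 28*(-46)))) = √(-3294 + (1 + 460)/(6*(5 - 1288))) = √(-3294 + (⅙)*461/(-1283)) = √(-3294 + (⅙)*(-1/1283)*461) = √(-3294 - 461/7698) = √(-25357673/7698) = I*√195203366754/7698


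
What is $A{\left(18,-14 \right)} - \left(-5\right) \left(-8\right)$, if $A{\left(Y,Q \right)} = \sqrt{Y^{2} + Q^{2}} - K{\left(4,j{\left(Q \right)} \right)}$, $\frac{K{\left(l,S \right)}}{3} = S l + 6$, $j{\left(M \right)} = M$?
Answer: $110 + 2 \sqrt{130} \approx 132.8$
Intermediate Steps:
$K{\left(l,S \right)} = 18 + 3 S l$ ($K{\left(l,S \right)} = 3 \left(S l + 6\right) = 3 \left(6 + S l\right) = 18 + 3 S l$)
$A{\left(Y,Q \right)} = -18 + \sqrt{Q^{2} + Y^{2}} - 12 Q$ ($A{\left(Y,Q \right)} = \sqrt{Y^{2} + Q^{2}} - \left(18 + 3 Q 4\right) = \sqrt{Q^{2} + Y^{2}} - \left(18 + 12 Q\right) = -18 + \sqrt{Q^{2} + Y^{2}} - 12 Q$)
$A{\left(18,-14 \right)} - \left(-5\right) \left(-8\right) = \left(-18 + \sqrt{\left(-14\right)^{2} + 18^{2}} - -168\right) - \left(-5\right) \left(-8\right) = \left(-18 + \sqrt{196 + 324} + 168\right) - 40 = \left(-18 + \sqrt{520} + 168\right) - 40 = \left(-18 + 2 \sqrt{130} + 168\right) - 40 = \left(150 + 2 \sqrt{130}\right) - 40 = 110 + 2 \sqrt{130}$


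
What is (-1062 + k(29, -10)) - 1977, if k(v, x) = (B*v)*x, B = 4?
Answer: -4199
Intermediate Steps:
k(v, x) = 4*v*x (k(v, x) = (4*v)*x = 4*v*x)
(-1062 + k(29, -10)) - 1977 = (-1062 + 4*29*(-10)) - 1977 = (-1062 - 1160) - 1977 = -2222 - 1977 = -4199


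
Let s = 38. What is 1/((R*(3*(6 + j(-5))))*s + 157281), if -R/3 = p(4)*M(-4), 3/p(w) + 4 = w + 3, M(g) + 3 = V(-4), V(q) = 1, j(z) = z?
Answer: 1/157965 ≈ 6.3305e-6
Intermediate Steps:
M(g) = -2 (M(g) = -3 + 1 = -2)
p(w) = 3/(-1 + w) (p(w) = 3/(-4 + (w + 3)) = 3/(-4 + (3 + w)) = 3/(-1 + w))
R = 6 (R = -3*3/(-1 + 4)*(-2) = -3*3/3*(-2) = -3*3*(⅓)*(-2) = -3*(-2) = 6)
1/((R*(3*(6 + j(-5))))*s + 157281) = 1/((6*(3*(6 - 5)))*38 + 157281) = 1/((6*(3*1))*38 + 157281) = 1/((6*3)*38 + 157281) = 1/(18*38 + 157281) = 1/(684 + 157281) = 1/157965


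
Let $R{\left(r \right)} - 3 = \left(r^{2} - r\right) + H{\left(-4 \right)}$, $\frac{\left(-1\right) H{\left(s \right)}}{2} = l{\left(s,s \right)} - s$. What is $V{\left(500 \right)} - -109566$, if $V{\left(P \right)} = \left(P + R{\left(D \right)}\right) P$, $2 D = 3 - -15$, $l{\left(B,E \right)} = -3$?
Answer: $396066$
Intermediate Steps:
$D = 9$ ($D = \frac{3 - -15}{2} = \frac{3 + 15}{2} = \frac{1}{2} \cdot 18 = 9$)
$H{\left(s \right)} = 6 + 2 s$ ($H{\left(s \right)} = - 2 \left(-3 - s\right) = 6 + 2 s$)
$R{\left(r \right)} = 1 + r^{2} - r$ ($R{\left(r \right)} = 3 + \left(\left(r^{2} - r\right) + \left(6 + 2 \left(-4\right)\right)\right) = 3 + \left(\left(r^{2} - r\right) + \left(6 - 8\right)\right) = 3 - \left(2 + r - r^{2}\right) = 1 + r^{2} - r$)
$V{\left(P \right)} = P \left(73 + P\right)$ ($V{\left(P \right)} = \left(P + \left(1 + 9^{2} - 9\right)\right) P = \left(P + \left(1 + 81 - 9\right)\right) P = \left(P + 73\right) P = \left(73 + P\right) P = P \left(73 + P\right)$)
$V{\left(500 \right)} - -109566 = 500 \left(73 + 500\right) - -109566 = 500 \cdot 573 + 109566 = 286500 + 109566 = 396066$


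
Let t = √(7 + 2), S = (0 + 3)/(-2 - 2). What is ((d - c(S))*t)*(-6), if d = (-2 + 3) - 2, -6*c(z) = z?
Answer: 81/4 ≈ 20.250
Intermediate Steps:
S = -¾ (S = 3/(-4) = 3*(-¼) = -¾ ≈ -0.75000)
c(z) = -z/6
d = -1 (d = 1 - 2 = -1)
t = 3 (t = √9 = 3)
((d - c(S))*t)*(-6) = ((-1 - (-1)*(-3)/(6*4))*3)*(-6) = ((-1 - 1*⅛)*3)*(-6) = ((-1 - ⅛)*3)*(-6) = -9/8*3*(-6) = -27/8*(-6) = 81/4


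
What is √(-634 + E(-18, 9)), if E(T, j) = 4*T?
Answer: I*√706 ≈ 26.571*I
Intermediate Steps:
√(-634 + E(-18, 9)) = √(-634 + 4*(-18)) = √(-634 - 72) = √(-706) = I*√706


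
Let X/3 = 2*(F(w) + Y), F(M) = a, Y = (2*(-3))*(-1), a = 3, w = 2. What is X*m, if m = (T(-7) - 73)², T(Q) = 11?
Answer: 207576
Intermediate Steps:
m = 3844 (m = (11 - 73)² = (-62)² = 3844)
Y = 6 (Y = -6*(-1) = 6)
F(M) = 3
X = 54 (X = 3*(2*(3 + 6)) = 3*(2*9) = 3*18 = 54)
X*m = 54*3844 = 207576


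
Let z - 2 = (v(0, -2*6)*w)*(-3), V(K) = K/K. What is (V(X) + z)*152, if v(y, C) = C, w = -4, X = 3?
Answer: -21432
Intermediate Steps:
V(K) = 1
z = -142 (z = 2 + (-2*6*(-4))*(-3) = 2 - 12*(-4)*(-3) = 2 + 48*(-3) = 2 - 144 = -142)
(V(X) + z)*152 = (1 - 142)*152 = -141*152 = -21432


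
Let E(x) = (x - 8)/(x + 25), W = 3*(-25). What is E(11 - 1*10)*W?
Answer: 525/26 ≈ 20.192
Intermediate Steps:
W = -75
E(x) = (-8 + x)/(25 + x)
E(11 - 1*10)*W = ((-8 + (11 - 1*10))/(25 + (11 - 1*10)))*(-75) = ((-8 + (11 - 10))/(25 + (11 - 10)))*(-75) = ((-8 + 1)/(25 + 1))*(-75) = (-7/26)*(-75) = ((1/26)*(-7))*(-75) = -7/26*(-75) = 525/26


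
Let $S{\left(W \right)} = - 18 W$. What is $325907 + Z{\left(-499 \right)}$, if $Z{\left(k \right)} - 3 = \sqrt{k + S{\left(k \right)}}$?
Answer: $325910 + \sqrt{8483} \approx 3.26 \cdot 10^{5}$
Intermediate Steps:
$Z{\left(k \right)} = 3 + \sqrt{17} \sqrt{- k}$ ($Z{\left(k \right)} = 3 + \sqrt{k - 18 k} = 3 + \sqrt{- 17 k} = 3 + \sqrt{17} \sqrt{- k}$)
$325907 + Z{\left(-499 \right)} = 325907 + \left(3 + \sqrt{17} \sqrt{\left(-1\right) \left(-499\right)}\right) = 325907 + \left(3 + \sqrt{17} \sqrt{499}\right) = 325907 + \left(3 + \sqrt{8483}\right) = 325910 + \sqrt{8483}$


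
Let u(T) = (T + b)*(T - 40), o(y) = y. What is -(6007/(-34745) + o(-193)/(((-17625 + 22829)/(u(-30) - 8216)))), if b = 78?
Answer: -19398726683/45203245 ≈ -429.14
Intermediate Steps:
u(T) = (-40 + T)*(78 + T) (u(T) = (T + 78)*(T - 40) = (78 + T)*(-40 + T) = (-40 + T)*(78 + T))
-(6007/(-34745) + o(-193)/(((-17625 + 22829)/(u(-30) - 8216)))) = -(6007/(-34745) - 193*((-3120 + (-30)**2 + 38*(-30)) - 8216)/(-17625 + 22829)) = -(6007*(-1/34745) - 193/(5204/((-3120 + 900 - 1140) - 8216))) = -(-6007/34745 - 193/(5204/(-3360 - 8216))) = -(-6007/34745 - 193/(5204/(-11576))) = -(-6007/34745 - 193/(5204*(-1/11576))) = -(-6007/34745 - 193/(-1301/2894)) = -(-6007/34745 - 193*(-2894/1301)) = -(-6007/34745 + 558542/1301) = -1*19398726683/45203245 = -19398726683/45203245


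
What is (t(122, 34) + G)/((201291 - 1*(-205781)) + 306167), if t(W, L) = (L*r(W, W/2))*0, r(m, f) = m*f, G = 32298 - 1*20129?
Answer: 12169/713239 ≈ 0.017062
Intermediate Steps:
G = 12169 (G = 32298 - 20129 = 12169)
r(m, f) = f*m
t(W, L) = 0 (t(W, L) = (L*((W/2)*W))*0 = (L*(W²/2))*0 = (L*W²/2)*0 = 0)
(t(122, 34) + G)/((201291 - 1*(-205781)) + 306167) = (0 + 12169)/((201291 - 1*(-205781)) + 306167) = 12169/((201291 + 205781) + 306167) = 12169/(407072 + 306167) = 12169/713239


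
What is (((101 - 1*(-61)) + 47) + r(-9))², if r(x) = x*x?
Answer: 84100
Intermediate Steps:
r(x) = x²
(((101 - 1*(-61)) + 47) + r(-9))² = (((101 - 1*(-61)) + 47) + (-9)²)² = (((101 + 61) + 47) + 81)² = ((162 + 47) + 81)² = (209 + 81)² = 290² = 84100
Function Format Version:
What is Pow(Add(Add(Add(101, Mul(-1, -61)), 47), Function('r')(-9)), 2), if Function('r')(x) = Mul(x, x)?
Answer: 84100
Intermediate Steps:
Function('r')(x) = Pow(x, 2)
Pow(Add(Add(Add(101, Mul(-1, -61)), 47), Function('r')(-9)), 2) = Pow(Add(Add(Add(101, Mul(-1, -61)), 47), Pow(-9, 2)), 2) = Pow(Add(Add(Add(101, 61), 47), 81), 2) = Pow(Add(Add(162, 47), 81), 2) = Pow(Add(209, 81), 2) = Pow(290, 2) = 84100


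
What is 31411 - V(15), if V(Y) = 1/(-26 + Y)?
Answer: 345522/11 ≈ 31411.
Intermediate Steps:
31411 - V(15) = 31411 - 1/(-26 + 15) = 31411 - 1/(-11) = 31411 - 1*(-1/11) = 31411 + 1/11 = 345522/11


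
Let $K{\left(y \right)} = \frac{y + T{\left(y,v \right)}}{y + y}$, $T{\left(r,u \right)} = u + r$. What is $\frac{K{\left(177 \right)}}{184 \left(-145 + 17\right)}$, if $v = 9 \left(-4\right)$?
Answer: $- \frac{53}{1389568} \approx -3.8141 \cdot 10^{-5}$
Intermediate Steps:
$v = -36$
$T{\left(r,u \right)} = r + u$
$K{\left(y \right)} = \frac{-36 + 2 y}{2 y}$ ($K{\left(y \right)} = \frac{y + \left(y - 36\right)}{y + y} = \frac{y + \left(-36 + y\right)}{2 y} = \left(-36 + 2 y\right) \frac{1}{2 y} = \frac{-36 + 2 y}{2 y}$)
$\frac{K{\left(177 \right)}}{184 \left(-145 + 17\right)} = \frac{\frac{1}{177} \left(-18 + 177\right)}{184 \left(-145 + 17\right)} = \frac{\frac{1}{177} \cdot 159}{184 \left(-128\right)} = \frac{53}{59 \left(-23552\right)} = \frac{53}{59} \left(- \frac{1}{23552}\right) = - \frac{53}{1389568}$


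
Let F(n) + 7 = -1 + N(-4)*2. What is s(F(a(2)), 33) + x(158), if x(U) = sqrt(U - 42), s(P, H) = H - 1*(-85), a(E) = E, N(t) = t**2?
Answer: 118 + 2*sqrt(29) ≈ 128.77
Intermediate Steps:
F(n) = 24 (F(n) = -7 + (-1 + (-4)**2*2) = -7 + (-1 + 16*2) = -7 + (-1 + 32) = -7 + 31 = 24)
s(P, H) = 85 + H (s(P, H) = H + 85 = 85 + H)
x(U) = sqrt(-42 + U)
s(F(a(2)), 33) + x(158) = (85 + 33) + sqrt(-42 + 158) = 118 + sqrt(116) = 118 + 2*sqrt(29)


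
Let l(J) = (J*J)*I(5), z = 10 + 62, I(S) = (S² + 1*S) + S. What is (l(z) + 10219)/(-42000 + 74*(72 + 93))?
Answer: -191659/29790 ≈ -6.4337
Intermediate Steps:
I(S) = S² + 2*S (I(S) = (S² + S) + S = (S + S²) + S = S² + 2*S)
z = 72
l(J) = 35*J² (l(J) = (J*J)*(5*(2 + 5)) = J²*(5*7) = J²*35 = 35*J²)
(l(z) + 10219)/(-42000 + 74*(72 + 93)) = (35*72² + 10219)/(-42000 + 74*(72 + 93)) = (35*5184 + 10219)/(-42000 + 74*165) = (181440 + 10219)/(-42000 + 12210) = 191659/(-29790) = 191659*(-1/29790) = -191659/29790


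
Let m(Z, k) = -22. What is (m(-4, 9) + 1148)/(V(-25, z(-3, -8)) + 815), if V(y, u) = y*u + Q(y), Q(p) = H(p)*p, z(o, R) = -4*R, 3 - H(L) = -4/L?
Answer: -563/28 ≈ -20.107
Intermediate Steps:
H(L) = 3 + 4/L (H(L) = 3 - (-4)/L = 3 + 4/L)
Q(p) = p*(3 + 4/p) (Q(p) = (3 + 4/p)*p = p*(3 + 4/p))
V(y, u) = 4 + 3*y + u*y (V(y, u) = y*u + (4 + 3*y) = u*y + (4 + 3*y) = 4 + 3*y + u*y)
(m(-4, 9) + 1148)/(V(-25, z(-3, -8)) + 815) = (-22 + 1148)/((4 + 3*(-25) - 4*(-8)*(-25)) + 815) = 1126/((4 - 75 + 32*(-25)) + 815) = 1126/((4 - 75 - 800) + 815) = 1126/(-871 + 815) = 1126/(-56) = 1126*(-1/56) = -563/28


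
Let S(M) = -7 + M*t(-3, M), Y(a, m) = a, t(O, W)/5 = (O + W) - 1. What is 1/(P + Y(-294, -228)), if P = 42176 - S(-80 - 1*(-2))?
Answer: 1/9909 ≈ 0.00010092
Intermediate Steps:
t(O, W) = -5 + 5*O + 5*W (t(O, W) = 5*((O + W) - 1) = 5*(-1 + O + W) = -5 + 5*O + 5*W)
S(M) = -7 + M*(-20 + 5*M) (S(M) = -7 + M*(-5 + 5*(-3) + 5*M) = -7 + M*(-5 - 15 + 5*M) = -7 + M*(-20 + 5*M))
P = 10203 (P = 42176 - (-7 + 5*(-80 - 1*(-2))*(-4 + (-80 - 1*(-2)))) = 42176 - (-7 + 5*(-80 + 2)*(-4 + (-80 + 2))) = 42176 - (-7 + 5*(-78)*(-4 - 78)) = 42176 - (-7 + 5*(-78)*(-82)) = 42176 - (-7 + 31980) = 42176 - 1*31973 = 42176 - 31973 = 10203)
1/(P + Y(-294, -228)) = 1/(10203 - 294) = 1/9909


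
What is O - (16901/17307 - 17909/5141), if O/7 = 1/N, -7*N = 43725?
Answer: 61314910993/24468203925 ≈ 2.5059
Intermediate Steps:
N = -43725/7 (N = -1/7*43725 = -43725/7 ≈ -6246.4)
O = -49/43725 (O = 7/(-43725/7) = 7*(-7/43725) = -49/43725 ≈ -0.0011206)
O - (16901/17307 - 17909/5141) = -49/43725 - (16901/17307 - 17909/5141) = -49/43725 - 1*(-223063022/88975287) = -49/43725 + 223063022/88975287 = 61314910993/24468203925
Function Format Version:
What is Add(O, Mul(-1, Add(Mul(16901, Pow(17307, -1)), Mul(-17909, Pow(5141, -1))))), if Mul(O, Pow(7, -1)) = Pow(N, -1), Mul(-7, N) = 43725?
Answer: Rational(61314910993, 24468203925) ≈ 2.5059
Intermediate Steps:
N = Rational(-43725, 7) (N = Mul(Rational(-1, 7), 43725) = Rational(-43725, 7) ≈ -6246.4)
O = Rational(-49, 43725) (O = Mul(7, Pow(Rational(-43725, 7), -1)) = Mul(7, Rational(-7, 43725)) = Rational(-49, 43725) ≈ -0.0011206)
Add(O, Mul(-1, Add(Mul(16901, Pow(17307, -1)), Mul(-17909, Pow(5141, -1))))) = Add(Rational(-49, 43725), Mul(-1, Add(Mul(16901, Pow(17307, -1)), Mul(-17909, Pow(5141, -1))))) = Add(Rational(-49, 43725), Mul(-1, Add(Mul(16901, Rational(1, 17307)), Mul(-17909, Rational(1, 5141))))) = Add(Rational(-49, 43725), Mul(-1, Add(Rational(16901, 17307), Rational(-17909, 5141)))) = Add(Rational(-49, 43725), Mul(-1, Rational(-223063022, 88975287))) = Add(Rational(-49, 43725), Rational(223063022, 88975287)) = Rational(61314910993, 24468203925)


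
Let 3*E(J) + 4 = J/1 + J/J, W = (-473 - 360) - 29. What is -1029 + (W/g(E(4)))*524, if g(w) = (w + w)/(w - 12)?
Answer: 7903511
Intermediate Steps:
W = -862 (W = -833 - 29 = -862)
E(J) = -1 + J/3 (E(J) = -4/3 + (J/1 + J/J)/3 = -4/3 + (J*1 + 1)/3 = -4/3 + (J + 1)/3 = -4/3 + (1 + J)/3 = -4/3 + (⅓ + J/3) = -1 + J/3)
g(w) = 2*w/(-12 + w) (g(w) = (2*w)/(-12 + w) = 2*w/(-12 + w))
-1029 + (W/g(E(4)))*524 = -1029 - 862*(-12 + (-1 + (⅓)*4))/(2*(-1 + (⅓)*4))*524 = -1029 - 862*(-12 + (-1 + 4/3))/(2*(-1 + 4/3))*524 = -1029 - 862/(2*(⅓)/(-12 + ⅓))*524 = -1029 - 862/(2*(⅓)/(-35/3))*524 = -1029 - 862/(2*(⅓)*(-3/35))*524 = -1029 - 862/(-2/35)*524 = -1029 - 862*(-35/2)*524 = -1029 + 15085*524 = -1029 + 7904540 = 7903511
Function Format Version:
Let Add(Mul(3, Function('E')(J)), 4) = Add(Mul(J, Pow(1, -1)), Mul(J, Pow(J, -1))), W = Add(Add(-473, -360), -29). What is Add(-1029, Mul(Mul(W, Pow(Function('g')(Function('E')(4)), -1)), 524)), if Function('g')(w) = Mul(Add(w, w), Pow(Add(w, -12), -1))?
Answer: 7903511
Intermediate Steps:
W = -862 (W = Add(-833, -29) = -862)
Function('E')(J) = Add(-1, Mul(Rational(1, 3), J)) (Function('E')(J) = Add(Rational(-4, 3), Mul(Rational(1, 3), Add(Mul(J, Pow(1, -1)), Mul(J, Pow(J, -1))))) = Add(Rational(-4, 3), Mul(Rational(1, 3), Add(Mul(J, 1), 1))) = Add(Rational(-4, 3), Mul(Rational(1, 3), Add(J, 1))) = Add(Rational(-4, 3), Mul(Rational(1, 3), Add(1, J))) = Add(Rational(-4, 3), Add(Rational(1, 3), Mul(Rational(1, 3), J))) = Add(-1, Mul(Rational(1, 3), J)))
Function('g')(w) = Mul(2, w, Pow(Add(-12, w), -1)) (Function('g')(w) = Mul(Mul(2, w), Pow(Add(-12, w), -1)) = Mul(2, w, Pow(Add(-12, w), -1)))
Add(-1029, Mul(Mul(W, Pow(Function('g')(Function('E')(4)), -1)), 524)) = Add(-1029, Mul(Mul(-862, Pow(Mul(2, Add(-1, Mul(Rational(1, 3), 4)), Pow(Add(-12, Add(-1, Mul(Rational(1, 3), 4))), -1)), -1)), 524)) = Add(-1029, Mul(Mul(-862, Pow(Mul(2, Add(-1, Rational(4, 3)), Pow(Add(-12, Add(-1, Rational(4, 3))), -1)), -1)), 524)) = Add(-1029, Mul(Mul(-862, Pow(Mul(2, Rational(1, 3), Pow(Add(-12, Rational(1, 3)), -1)), -1)), 524)) = Add(-1029, Mul(Mul(-862, Pow(Mul(2, Rational(1, 3), Pow(Rational(-35, 3), -1)), -1)), 524)) = Add(-1029, Mul(Mul(-862, Pow(Mul(2, Rational(1, 3), Rational(-3, 35)), -1)), 524)) = Add(-1029, Mul(Mul(-862, Pow(Rational(-2, 35), -1)), 524)) = Add(-1029, Mul(Mul(-862, Rational(-35, 2)), 524)) = Add(-1029, Mul(15085, 524)) = Add(-1029, 7904540) = 7903511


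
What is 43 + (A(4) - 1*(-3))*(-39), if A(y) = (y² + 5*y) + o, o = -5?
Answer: -1283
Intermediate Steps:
A(y) = -5 + y² + 5*y (A(y) = (y² + 5*y) - 5 = -5 + y² + 5*y)
43 + (A(4) - 1*(-3))*(-39) = 43 + ((-5 + 4² + 5*4) - 1*(-3))*(-39) = 43 + ((-5 + 16 + 20) + 3)*(-39) = 43 + (31 + 3)*(-39) = 43 + 34*(-39) = 43 - 1326 = -1283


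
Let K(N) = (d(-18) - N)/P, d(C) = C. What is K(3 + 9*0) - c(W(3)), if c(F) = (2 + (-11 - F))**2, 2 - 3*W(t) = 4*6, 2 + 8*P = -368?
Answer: -3869/1665 ≈ -2.3237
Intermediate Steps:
P = -185/4 (P = -1/4 + (1/8)*(-368) = -1/4 - 46 = -185/4 ≈ -46.250)
W(t) = -22/3 (W(t) = 2/3 - 4*6/3 = 2/3 - 1/3*24 = 2/3 - 8 = -22/3)
K(N) = 72/185 + 4*N/185 (K(N) = (-18 - N)/(-185/4) = (-18 - N)*(-4/185) = 72/185 + 4*N/185)
c(F) = (-9 - F)**2
K(3 + 9*0) - c(W(3)) = (72/185 + 4*(3 + 9*0)/185) - (9 - 22/3)**2 = (72/185 + 4*(3 + 0)/185) - (5/3)**2 = (72/185 + (4/185)*3) - 1*25/9 = (72/185 + 12/185) - 25/9 = 84/185 - 25/9 = -3869/1665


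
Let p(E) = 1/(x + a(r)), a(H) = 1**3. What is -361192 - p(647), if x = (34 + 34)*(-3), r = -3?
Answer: -73321975/203 ≈ -3.6119e+5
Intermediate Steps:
x = -204 (x = 68*(-3) = -204)
a(H) = 1
p(E) = -1/203 (p(E) = 1/(-204 + 1) = 1/(-203) = -1/203)
-361192 - p(647) = -361192 - 1*(-1/203) = -361192 + 1/203 = -73321975/203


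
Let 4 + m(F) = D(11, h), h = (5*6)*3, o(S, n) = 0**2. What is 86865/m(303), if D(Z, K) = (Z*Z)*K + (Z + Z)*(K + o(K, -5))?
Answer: 86865/12866 ≈ 6.7515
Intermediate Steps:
o(S, n) = 0
h = 90 (h = 30*3 = 90)
D(Z, K) = K*Z**2 + 2*K*Z (D(Z, K) = (Z*Z)*K + (Z + Z)*(K + 0) = Z**2*K + (2*Z)*K = K*Z**2 + 2*K*Z)
m(F) = 12866 (m(F) = -4 + 90*11*(2 + 11) = -4 + 90*11*13 = -4 + 12870 = 12866)
86865/m(303) = 86865/12866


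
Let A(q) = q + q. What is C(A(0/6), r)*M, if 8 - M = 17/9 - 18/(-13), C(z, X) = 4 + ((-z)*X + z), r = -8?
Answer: 2212/117 ≈ 18.906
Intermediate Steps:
A(q) = 2*q
C(z, X) = 4 + z - X*z (C(z, X) = 4 + (-X*z + z) = 4 + (z - X*z) = 4 + z - X*z)
M = 553/117 (M = 8 - (17/9 - 18/(-13)) = 8 - (17*(⅑) - 18*(-1/13)) = 8 - (17/9 + 18/13) = 8 - 1*383/117 = 8 - 383/117 = 553/117 ≈ 4.7265)
C(A(0/6), r)*M = (4 + 2*(0/6) - 1*(-8)*2*(0/6))*(553/117) = (4 + 2*(0*(⅙)) - 1*(-8)*2*(0*(⅙)))*(553/117) = (4 + 2*0 - 1*(-8)*2*0)*(553/117) = (4 + 0 - 1*(-8)*0)*(553/117) = (4 + 0 + 0)*(553/117) = 4*(553/117) = 2212/117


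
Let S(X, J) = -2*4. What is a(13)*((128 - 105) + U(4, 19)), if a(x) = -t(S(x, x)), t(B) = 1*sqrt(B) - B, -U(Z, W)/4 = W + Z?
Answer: 552 + 138*I*sqrt(2) ≈ 552.0 + 195.16*I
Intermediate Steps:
S(X, J) = -8
U(Z, W) = -4*W - 4*Z (U(Z, W) = -4*(W + Z) = -4*W - 4*Z)
t(B) = sqrt(B) - B
a(x) = -8 - 2*I*sqrt(2) (a(x) = -(sqrt(-8) - 1*(-8)) = -(2*I*sqrt(2) + 8) = -(8 + 2*I*sqrt(2)) = -8 - 2*I*sqrt(2))
a(13)*((128 - 105) + U(4, 19)) = (-8 - 2*I*sqrt(2))*((128 - 105) + (-4*19 - 4*4)) = (-8 - 2*I*sqrt(2))*(23 + (-76 - 16)) = (-8 - 2*I*sqrt(2))*(23 - 92) = (-8 - 2*I*sqrt(2))*(-69) = 552 + 138*I*sqrt(2)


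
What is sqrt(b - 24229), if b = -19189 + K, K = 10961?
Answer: I*sqrt(32457) ≈ 180.16*I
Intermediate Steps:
b = -8228 (b = -19189 + 10961 = -8228)
sqrt(b - 24229) = sqrt(-8228 - 24229) = sqrt(-32457) = I*sqrt(32457)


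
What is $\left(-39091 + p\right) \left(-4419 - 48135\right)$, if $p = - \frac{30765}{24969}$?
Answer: $\frac{2442744815856}{1189} \approx 2.0545 \cdot 10^{9}$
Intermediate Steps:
$p = - \frac{1465}{1189}$ ($p = \left(-30765\right) \frac{1}{24969} = - \frac{1465}{1189} \approx -1.2321$)
$\left(-39091 + p\right) \left(-4419 - 48135\right) = \left(-39091 - \frac{1465}{1189}\right) \left(-4419 - 48135\right) = \left(- \frac{46480664}{1189}\right) \left(-52554\right) = \frac{2442744815856}{1189}$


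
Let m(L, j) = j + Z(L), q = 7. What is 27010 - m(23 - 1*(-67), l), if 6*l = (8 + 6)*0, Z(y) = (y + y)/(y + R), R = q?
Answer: 2619790/97 ≈ 27008.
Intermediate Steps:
R = 7
Z(y) = 2*y/(7 + y) (Z(y) = (y + y)/(y + 7) = (2*y)/(7 + y) = 2*y/(7 + y))
l = 0 (l = ((8 + 6)*0)/6 = (14*0)/6 = (⅙)*0 = 0)
m(L, j) = j + 2*L/(7 + L)
27010 - m(23 - 1*(-67), l) = 27010 - (2*(23 - 1*(-67)) + 0*(7 + (23 - 1*(-67))))/(7 + (23 - 1*(-67))) = 27010 - (2*(23 + 67) + 0*(7 + (23 + 67)))/(7 + (23 + 67)) = 27010 - (2*90 + 0*(7 + 90))/(7 + 90) = 27010 - (180 + 0*97)/97 = 27010 - (180 + 0)/97 = 27010 - 180/97 = 2619790/97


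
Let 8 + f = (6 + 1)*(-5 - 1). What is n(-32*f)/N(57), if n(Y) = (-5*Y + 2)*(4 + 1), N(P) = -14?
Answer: 19995/7 ≈ 2856.4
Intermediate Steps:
f = -50 (f = -8 + (6 + 1)*(-5 - 1) = -8 + 7*(-6) = -8 - 42 = -50)
n(Y) = 10 - 25*Y (n(Y) = (2 - 5*Y)*5 = 10 - 25*Y)
n(-32*f)/N(57) = (10 - (-800)*(-50))/(-14) = (10 - 25*1600)*(-1/14) = (10 - 40000)*(-1/14) = -39990*(-1/14) = 19995/7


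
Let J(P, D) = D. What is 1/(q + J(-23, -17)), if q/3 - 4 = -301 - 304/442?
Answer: -221/201124 ≈ -0.0010988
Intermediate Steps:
q = -197367/221 (q = 12 + 3*(-301 - 304/442) = 12 + 3*(-301 - 304*1/442) = 12 + 3*(-301 - 152/221) = 12 + 3*(-66673/221) = 12 - 200019/221 = -197367/221 ≈ -893.06)
1/(q + J(-23, -17)) = 1/(-197367/221 - 17) = 1/(-201124/221) = -221/201124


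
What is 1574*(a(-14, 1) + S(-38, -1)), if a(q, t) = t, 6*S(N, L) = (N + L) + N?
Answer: -55877/3 ≈ -18626.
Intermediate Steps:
S(N, L) = N/3 + L/6 (S(N, L) = ((N + L) + N)/6 = ((L + N) + N)/6 = (L + 2*N)/6 = N/3 + L/6)
1574*(a(-14, 1) + S(-38, -1)) = 1574*(1 + ((⅓)*(-38) + (⅙)*(-1))) = 1574*(1 + (-38/3 - ⅙)) = 1574*(1 - 77/6) = 1574*(-71/6) = -55877/3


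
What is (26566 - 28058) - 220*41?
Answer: -10512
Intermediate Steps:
(26566 - 28058) - 220*41 = -1492 - 9020 = -10512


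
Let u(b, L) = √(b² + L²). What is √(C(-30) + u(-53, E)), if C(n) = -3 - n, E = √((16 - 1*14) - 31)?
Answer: √(27 + 2*√695) ≈ 8.9289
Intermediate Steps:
E = I*√29 (E = √((16 - 14) - 31) = √(2 - 31) = √(-29) = I*√29 ≈ 5.3852*I)
u(b, L) = √(L² + b²)
√(C(-30) + u(-53, E)) = √((-3 - 1*(-30)) + √((I*√29)² + (-53)²)) = √((-3 + 30) + √(-29 + 2809)) = √(27 + √2780) = √(27 + 2*√695)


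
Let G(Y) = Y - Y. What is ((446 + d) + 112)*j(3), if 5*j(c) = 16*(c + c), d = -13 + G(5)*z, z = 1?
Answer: 10464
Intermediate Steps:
G(Y) = 0
d = -13 (d = -13 + 0*1 = -13 + 0 = -13)
j(c) = 32*c/5 (j(c) = (16*(c + c))/5 = (16*(2*c))/5 = (32*c)/5 = 32*c/5)
((446 + d) + 112)*j(3) = ((446 - 13) + 112)*((32/5)*3) = (433 + 112)*(96/5) = 545*(96/5) = 10464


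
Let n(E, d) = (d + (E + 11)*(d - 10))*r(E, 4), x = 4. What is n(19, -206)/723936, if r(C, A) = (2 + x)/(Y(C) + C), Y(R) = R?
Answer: -3343/2292464 ≈ -0.0014583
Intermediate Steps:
r(C, A) = 3/C (r(C, A) = (2 + 4)/(C + C) = 6/((2*C)) = 6*(1/(2*C)) = 3/C)
n(E, d) = 3*(d + (-10 + d)*(11 + E))/E (n(E, d) = (d + (E + 11)*(d - 10))*(3/E) = (d + (11 + E)*(-10 + d))*(3/E) = (d + (-10 + d)*(11 + E))*(3/E) = 3*(d + (-10 + d)*(11 + E))/E)
n(19, -206)/723936 = (-30 - 330/19 + 3*(-206) + 36*(-206)/19)/723936 = (-30 - 330*1/19 - 618 + 36*(-206)*(1/19))*(1/723936) = (-30 - 330/19 - 618 - 7416/19)*(1/723936) = -20058/19*1/723936 = -3343/2292464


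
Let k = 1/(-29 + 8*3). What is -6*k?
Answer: 6/5 ≈ 1.2000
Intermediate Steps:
k = -⅕ (k = 1/(-29 + 24) = 1/(-5) = -⅕ ≈ -0.20000)
-6*k = -6*(-⅕) = 6/5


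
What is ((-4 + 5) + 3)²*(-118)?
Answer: -1888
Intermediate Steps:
((-4 + 5) + 3)²*(-118) = (1 + 3)²*(-118) = 4²*(-118) = 16*(-118) = -1888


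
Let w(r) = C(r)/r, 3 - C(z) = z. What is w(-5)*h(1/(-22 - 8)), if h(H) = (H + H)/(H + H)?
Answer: -8/5 ≈ -1.6000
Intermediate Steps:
h(H) = 1 (h(H) = (2*H)/((2*H)) = (2*H)*(1/(2*H)) = 1)
C(z) = 3 - z
w(r) = (3 - r)/r
w(-5)*h(1/(-22 - 8)) = ((3 - 1*(-5))/(-5))*1 = -(3 + 5)/5*1 = -⅕*8*1 = -8/5*1 = -8/5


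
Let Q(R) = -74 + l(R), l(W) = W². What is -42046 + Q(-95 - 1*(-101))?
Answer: -42084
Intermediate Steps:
Q(R) = -74 + R²
-42046 + Q(-95 - 1*(-101)) = -42046 + (-74 + (-95 - 1*(-101))²) = -42046 + (-74 + (-95 + 101)²) = -42046 + (-74 + 6²) = -42046 + (-74 + 36) = -42046 - 38 = -42084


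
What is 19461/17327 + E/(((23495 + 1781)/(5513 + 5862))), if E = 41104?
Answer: 2025467340559/109489313 ≈ 18499.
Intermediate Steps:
19461/17327 + E/(((23495 + 1781)/(5513 + 5862))) = 19461/17327 + 41104/(((23495 + 1781)/(5513 + 5862))) = 19461*(1/17327) + 41104/((25276/11375)) = 19461/17327 + 41104/((25276*(1/11375))) = 19461/17327 + 41104/(25276/11375) = 19461/17327 + 41104*(11375/25276) = 19461/17327 + 116889500/6319 = 2025467340559/109489313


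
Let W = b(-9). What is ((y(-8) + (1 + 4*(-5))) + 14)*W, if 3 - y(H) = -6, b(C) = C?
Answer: -36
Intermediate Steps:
W = -9
y(H) = 9 (y(H) = 3 - 1*(-6) = 3 + 6 = 9)
((y(-8) + (1 + 4*(-5))) + 14)*W = ((9 + (1 + 4*(-5))) + 14)*(-9) = ((9 + (1 - 20)) + 14)*(-9) = ((9 - 19) + 14)*(-9) = (-10 + 14)*(-9) = 4*(-9) = -36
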